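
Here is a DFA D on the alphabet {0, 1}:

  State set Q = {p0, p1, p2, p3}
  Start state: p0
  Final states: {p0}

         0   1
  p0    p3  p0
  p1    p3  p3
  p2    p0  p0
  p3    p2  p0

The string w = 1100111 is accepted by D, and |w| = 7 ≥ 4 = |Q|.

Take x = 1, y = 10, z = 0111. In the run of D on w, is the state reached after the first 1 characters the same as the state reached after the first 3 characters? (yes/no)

Run of D on the first 3 characters of w = 1 1 0:
  step 0: p0  (start)
  step 1: p0  (read 1: p0→p0)
  step 2: p0  (read 1: p0→p0)
  step 3: p3  (read 0: p0→p3)

After x (step 1): p0. After xy (step 3): p3.
They differ (p0 ≠ p3), so y is not a cycle from the state after x; this split is not the one the pumping-lemma construction produces, and pumping y need not keep the string in L(D).

no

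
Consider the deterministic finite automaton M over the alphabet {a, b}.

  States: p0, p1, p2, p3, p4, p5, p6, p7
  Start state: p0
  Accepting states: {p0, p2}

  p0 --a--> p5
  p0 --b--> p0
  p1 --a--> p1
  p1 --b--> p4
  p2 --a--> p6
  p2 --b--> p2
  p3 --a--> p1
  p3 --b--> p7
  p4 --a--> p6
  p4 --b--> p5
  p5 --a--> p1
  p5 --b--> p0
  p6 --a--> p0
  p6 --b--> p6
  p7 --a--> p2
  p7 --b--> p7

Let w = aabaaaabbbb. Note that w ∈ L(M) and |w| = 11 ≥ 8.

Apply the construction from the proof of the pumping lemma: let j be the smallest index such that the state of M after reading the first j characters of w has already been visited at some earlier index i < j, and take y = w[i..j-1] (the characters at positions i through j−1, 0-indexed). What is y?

Run of M on w = a a b a a a a b b b b:
  step 0: p0  (start)
  step 1: p5  (read a: p0→p5)
  step 2: p1  (read a: p5→p1)
  step 3: p4  (read b: p1→p4)
  step 4: p6  (read a: p4→p6)
  step 5: p0  (read a: p6→p0)   ← first repeat (p0 seen earlier)
  step 6: p5  (read a: p0→p5)
  step 7: p1  (read a: p5→p1)
  step 8: p4  (read b: p1→p4)
  step 9: p5  (read b: p4→p5)
  step 10: p0  (read b: p5→p0)
  step 11: p0  (read b: p0→p0)

So i = 0, j = 5, giving x = w[0:0] = ε, y = w[0:5] = aabaa, z = w[5:11] = aabbbb.
Check: |xy| = 5 ≤ 8 and |y| = 5 ≥ 1. Reading y takes M from p0 back to p0, so every xyⁱz is accepted.

aabaa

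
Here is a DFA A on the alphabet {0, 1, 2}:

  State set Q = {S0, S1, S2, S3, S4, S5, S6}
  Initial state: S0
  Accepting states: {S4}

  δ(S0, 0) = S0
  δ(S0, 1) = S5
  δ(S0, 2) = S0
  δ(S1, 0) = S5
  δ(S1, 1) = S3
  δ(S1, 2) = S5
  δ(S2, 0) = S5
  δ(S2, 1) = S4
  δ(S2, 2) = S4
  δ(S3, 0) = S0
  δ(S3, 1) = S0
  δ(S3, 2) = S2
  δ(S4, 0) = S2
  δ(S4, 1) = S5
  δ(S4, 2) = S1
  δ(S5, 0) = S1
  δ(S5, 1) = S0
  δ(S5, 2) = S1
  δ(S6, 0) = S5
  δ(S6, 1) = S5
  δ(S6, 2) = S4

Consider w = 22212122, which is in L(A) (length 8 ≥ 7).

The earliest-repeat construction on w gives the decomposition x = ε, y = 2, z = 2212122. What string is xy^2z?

xy^2z = ε·2·2·2212122 = 222212122.
Reading y = 2 takes A from S0 back to S0, so after x·y·y the machine is still in S0, and z then leads to the accepting state S4. Hence 222212122 ∈ L(A).

222212122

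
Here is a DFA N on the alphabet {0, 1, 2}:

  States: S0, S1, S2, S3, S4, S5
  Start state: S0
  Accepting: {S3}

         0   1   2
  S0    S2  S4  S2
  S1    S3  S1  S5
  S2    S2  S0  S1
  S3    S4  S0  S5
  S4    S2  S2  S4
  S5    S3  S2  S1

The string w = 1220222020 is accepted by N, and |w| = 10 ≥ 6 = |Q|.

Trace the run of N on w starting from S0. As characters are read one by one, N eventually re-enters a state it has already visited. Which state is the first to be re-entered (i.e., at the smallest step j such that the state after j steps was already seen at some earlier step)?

S4

Run of N on w = 1 2 2 0 2 2 2 0 2 0:
  step 0: S0  (start)
  step 1: S4  (read 1: S0→S4)
  step 2: S4  (read 2: S4→S4)   ← first repeat (S4 seen earlier)
  step 3: S4  (read 2: S4→S4)
  step 4: S2  (read 0: S4→S2)
  step 5: S1  (read 2: S2→S1)
  step 6: S5  (read 2: S1→S5)
  step 7: S1  (read 2: S5→S1)
  step 8: S3  (read 0: S1→S3)
  step 9: S5  (read 2: S3→S5)
  step 10: S3  (read 0: S5→S3)

The earliest repeat is at step j = 2: N is in S4, which it already visited at step i = 1.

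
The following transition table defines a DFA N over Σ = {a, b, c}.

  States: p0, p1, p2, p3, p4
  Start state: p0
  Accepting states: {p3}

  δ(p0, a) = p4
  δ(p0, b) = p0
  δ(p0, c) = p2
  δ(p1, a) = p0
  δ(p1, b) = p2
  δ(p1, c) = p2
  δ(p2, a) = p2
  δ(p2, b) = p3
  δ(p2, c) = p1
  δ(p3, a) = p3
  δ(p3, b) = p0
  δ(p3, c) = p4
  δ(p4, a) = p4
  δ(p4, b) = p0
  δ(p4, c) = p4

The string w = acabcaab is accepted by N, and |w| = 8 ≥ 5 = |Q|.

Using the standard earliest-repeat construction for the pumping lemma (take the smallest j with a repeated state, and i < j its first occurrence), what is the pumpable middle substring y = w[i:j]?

State sequence: p0 -a-> p4 -c-> p4 -a-> p4 -b-> p0 -c-> p2 -a-> p2 -a-> p2 -b-> p3
First repeat at step 2: p4 was already visited.

So i = 1, j = 2, giving x = w[0:1] = a, y = w[1:2] = c, z = w[2:8] = abcaab.
Check: |xy| = 2 ≤ 5 and |y| = 1 ≥ 1. Reading y takes N from p4 back to p4, so every xyⁱz is accepted.

c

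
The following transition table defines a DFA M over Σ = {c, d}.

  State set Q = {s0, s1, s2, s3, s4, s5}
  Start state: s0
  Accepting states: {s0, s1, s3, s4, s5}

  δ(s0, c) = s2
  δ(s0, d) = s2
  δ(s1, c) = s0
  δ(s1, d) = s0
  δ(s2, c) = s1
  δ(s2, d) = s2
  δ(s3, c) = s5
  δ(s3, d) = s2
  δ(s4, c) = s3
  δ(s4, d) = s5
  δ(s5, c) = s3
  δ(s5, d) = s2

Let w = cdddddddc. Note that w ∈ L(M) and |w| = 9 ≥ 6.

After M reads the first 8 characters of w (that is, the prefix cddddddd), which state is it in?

s2

Run of M on the first 8 characters of w = c d d d d d d d:
  step 0: s0  (start)
  step 1: s2  (read c: s0→s2)
  step 2: s2  (read d: s2→s2)
  step 3: s2  (read d: s2→s2)
  step 4: s2  (read d: s2→s2)
  step 5: s2  (read d: s2→s2)
  step 6: s2  (read d: s2→s2)
  step 7: s2  (read d: s2→s2)
  step 8: s2  (read d: s2→s2)

After reading 8 characters, M is in state s2.
(This kind of state-tracing is the core of the pumping-lemma construction: with 6 states, pigeonhole forces a repeat within the first 6 steps.)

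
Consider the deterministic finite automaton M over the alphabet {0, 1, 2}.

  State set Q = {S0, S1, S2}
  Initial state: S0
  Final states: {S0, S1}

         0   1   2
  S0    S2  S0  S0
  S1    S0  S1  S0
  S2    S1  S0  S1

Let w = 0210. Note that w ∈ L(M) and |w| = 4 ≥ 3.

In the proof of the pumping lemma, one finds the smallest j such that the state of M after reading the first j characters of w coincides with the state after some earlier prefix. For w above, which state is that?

S1

Run of M on w = 0 2 1 0:
  step 0: S0  (start)
  step 1: S2  (read 0: S0→S2)
  step 2: S1  (read 2: S2→S1)
  step 3: S1  (read 1: S1→S1)   ← first repeat (S1 seen earlier)
  step 4: S0  (read 0: S1→S0)

The earliest repeat is at step j = 3: M is in S1, which it already visited at step i = 2.
With |Q| = 3, pigeonhole forces a state repeat no later than step 3; the substring read between the first and second visits to that state can be pumped.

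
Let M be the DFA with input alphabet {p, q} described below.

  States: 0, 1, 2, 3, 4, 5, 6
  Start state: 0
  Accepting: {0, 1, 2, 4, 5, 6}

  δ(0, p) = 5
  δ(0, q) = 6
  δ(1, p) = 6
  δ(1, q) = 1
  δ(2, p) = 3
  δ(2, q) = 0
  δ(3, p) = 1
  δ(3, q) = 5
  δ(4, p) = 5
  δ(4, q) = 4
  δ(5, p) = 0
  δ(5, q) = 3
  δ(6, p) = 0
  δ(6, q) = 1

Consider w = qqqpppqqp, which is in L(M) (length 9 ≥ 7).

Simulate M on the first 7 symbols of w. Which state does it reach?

Run of M on the first 7 characters of w = q q q p p p q:
  step 0: 0  (start)
  step 1: 6  (read q: 0→6)
  step 2: 1  (read q: 6→1)
  step 3: 1  (read q: 1→1)
  step 4: 6  (read p: 1→6)
  step 5: 0  (read p: 6→0)
  step 6: 5  (read p: 0→5)
  step 7: 3  (read q: 5→3)

After reading 7 characters, M is in state 3.

3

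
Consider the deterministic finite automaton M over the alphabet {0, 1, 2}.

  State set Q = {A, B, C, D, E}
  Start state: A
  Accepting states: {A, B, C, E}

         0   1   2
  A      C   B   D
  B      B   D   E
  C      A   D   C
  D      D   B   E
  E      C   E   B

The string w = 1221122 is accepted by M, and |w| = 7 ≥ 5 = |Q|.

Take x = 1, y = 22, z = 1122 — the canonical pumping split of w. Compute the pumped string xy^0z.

11122

xy⁰z = xz = 1·1122 = 11122.
Reading y = 22 takes M from B back to B, so after x the machine is still in B, and z then leads to the accepting state B. Hence 11122 ∈ L(M).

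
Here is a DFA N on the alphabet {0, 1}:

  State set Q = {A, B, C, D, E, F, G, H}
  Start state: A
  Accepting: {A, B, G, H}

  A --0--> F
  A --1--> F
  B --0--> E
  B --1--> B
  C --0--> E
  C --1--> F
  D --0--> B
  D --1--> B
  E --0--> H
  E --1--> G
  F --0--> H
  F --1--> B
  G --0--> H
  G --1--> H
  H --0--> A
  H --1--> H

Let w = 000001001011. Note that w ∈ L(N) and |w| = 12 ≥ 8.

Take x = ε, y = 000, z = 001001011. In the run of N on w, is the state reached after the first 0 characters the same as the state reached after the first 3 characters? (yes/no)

Run of N on the first 3 characters of w = 0 0 0:
  step 0: A  (start)
  step 1: F  (read 0: A→F)
  step 2: H  (read 0: F→H)
  step 3: A  (read 0: H→A)

After x (step 0): A. After xy (step 3): A.
They match, so y = 000 drives N around a cycle from A back to itself; pumping y any number of times keeps N in A before reading z, and xyⁱz ∈ L(N) for every i ≥ 0.

yes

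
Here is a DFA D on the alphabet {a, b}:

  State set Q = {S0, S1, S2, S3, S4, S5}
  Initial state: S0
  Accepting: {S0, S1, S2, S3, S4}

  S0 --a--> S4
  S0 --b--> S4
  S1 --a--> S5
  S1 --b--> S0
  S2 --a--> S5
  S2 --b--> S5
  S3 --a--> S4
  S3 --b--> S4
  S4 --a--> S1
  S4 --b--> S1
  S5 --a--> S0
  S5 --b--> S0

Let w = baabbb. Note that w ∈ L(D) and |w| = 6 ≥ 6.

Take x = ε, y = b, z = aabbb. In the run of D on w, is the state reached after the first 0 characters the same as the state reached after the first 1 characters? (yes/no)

no

State sequence: S0 -b-> S4

After x (step 0): S0. After xy (step 1): S4.
They differ (S0 ≠ S4), so y is not a cycle from the state after x; this split is not the one the pumping-lemma construction produces, and pumping y need not keep the string in L(D).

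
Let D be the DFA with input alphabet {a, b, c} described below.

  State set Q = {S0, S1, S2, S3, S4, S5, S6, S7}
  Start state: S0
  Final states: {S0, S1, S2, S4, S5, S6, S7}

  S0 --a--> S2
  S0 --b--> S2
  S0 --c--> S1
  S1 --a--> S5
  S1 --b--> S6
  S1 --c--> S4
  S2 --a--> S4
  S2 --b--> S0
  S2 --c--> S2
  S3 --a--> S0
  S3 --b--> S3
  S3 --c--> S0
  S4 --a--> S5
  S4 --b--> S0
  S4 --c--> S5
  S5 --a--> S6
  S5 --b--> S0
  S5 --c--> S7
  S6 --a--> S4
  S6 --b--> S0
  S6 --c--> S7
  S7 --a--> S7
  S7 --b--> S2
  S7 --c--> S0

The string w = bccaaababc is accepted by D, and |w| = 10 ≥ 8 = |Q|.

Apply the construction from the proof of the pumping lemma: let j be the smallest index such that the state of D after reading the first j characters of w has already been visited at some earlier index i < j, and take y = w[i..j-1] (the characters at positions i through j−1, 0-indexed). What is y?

c

Run of D on w = b c c a a a b a b c:
  step 0: S0  (start)
  step 1: S2  (read b: S0→S2)
  step 2: S2  (read c: S2→S2)   ← first repeat (S2 seen earlier)
  step 3: S2  (read c: S2→S2)
  step 4: S4  (read a: S2→S4)
  step 5: S5  (read a: S4→S5)
  step 6: S6  (read a: S5→S6)
  step 7: S0  (read b: S6→S0)
  step 8: S2  (read a: S0→S2)
  step 9: S0  (read b: S2→S0)
  step 10: S1  (read c: S0→S1)

So i = 1, j = 2, giving x = w[0:1] = b, y = w[1:2] = c, z = w[2:10] = caaababc.
Check: |xy| = 2 ≤ 8 and |y| = 1 ≥ 1. Reading y takes D from S2 back to S2, so every xyⁱz is accepted.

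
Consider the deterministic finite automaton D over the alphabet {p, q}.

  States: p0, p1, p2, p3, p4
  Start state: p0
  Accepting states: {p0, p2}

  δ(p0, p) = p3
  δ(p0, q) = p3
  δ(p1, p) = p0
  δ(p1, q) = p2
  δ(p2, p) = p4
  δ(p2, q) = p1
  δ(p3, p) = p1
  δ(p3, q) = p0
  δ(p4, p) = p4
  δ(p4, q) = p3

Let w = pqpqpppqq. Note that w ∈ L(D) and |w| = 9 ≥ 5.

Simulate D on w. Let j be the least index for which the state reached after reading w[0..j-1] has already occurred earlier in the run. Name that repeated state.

Run of D on w = p q p q p p p q q:
  step 0: p0  (start)
  step 1: p3  (read p: p0→p3)
  step 2: p0  (read q: p3→p0)   ← first repeat (p0 seen earlier)
  step 3: p3  (read p: p0→p3)
  step 4: p0  (read q: p3→p0)
  step 5: p3  (read p: p0→p3)
  step 6: p1  (read p: p3→p1)
  step 7: p0  (read p: p1→p0)
  step 8: p3  (read q: p0→p3)
  step 9: p0  (read q: p3→p0)

The earliest repeat is at step j = 2: D is in p0, which it already visited at step i = 0.
The DFA has 5 states, so the proof of the pumping lemma guarantees a repeated state among the first 5+1 visited; the segment between the two visits is the pumpable y.

p0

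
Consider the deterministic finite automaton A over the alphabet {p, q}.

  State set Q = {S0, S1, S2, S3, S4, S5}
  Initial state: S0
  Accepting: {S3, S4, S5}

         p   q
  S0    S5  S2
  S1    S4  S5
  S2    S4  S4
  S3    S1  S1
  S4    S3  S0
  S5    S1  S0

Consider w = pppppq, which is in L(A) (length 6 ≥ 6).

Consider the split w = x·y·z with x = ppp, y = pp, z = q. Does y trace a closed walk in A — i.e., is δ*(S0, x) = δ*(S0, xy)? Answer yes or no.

State sequence: S0 -p-> S5 -p-> S1 -p-> S4 -p-> S3 -p-> S1

After x (step 3): S4. After xy (step 5): S1.
They differ (S4 ≠ S1), so y is not a cycle from the state after x; this split is not the one the pumping-lemma construction produces, and pumping y need not keep the string in L(A).

no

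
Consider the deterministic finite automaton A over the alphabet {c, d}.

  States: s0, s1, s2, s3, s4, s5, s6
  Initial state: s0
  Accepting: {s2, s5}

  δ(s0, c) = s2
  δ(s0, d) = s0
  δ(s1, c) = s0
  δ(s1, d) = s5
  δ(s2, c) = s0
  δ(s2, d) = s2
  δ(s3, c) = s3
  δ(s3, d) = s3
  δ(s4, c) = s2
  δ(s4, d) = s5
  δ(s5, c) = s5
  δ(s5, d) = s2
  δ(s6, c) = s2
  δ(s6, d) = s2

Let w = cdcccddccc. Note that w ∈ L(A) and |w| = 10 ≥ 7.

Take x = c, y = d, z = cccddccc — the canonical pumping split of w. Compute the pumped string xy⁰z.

ccccddccc

xy⁰z = xz = c·cccddccc = ccccddccc.
Reading y = d takes A from s2 back to s2, so after x the machine is still in s2, and z then leads to the accepting state s2. Hence ccccddccc ∈ L(A).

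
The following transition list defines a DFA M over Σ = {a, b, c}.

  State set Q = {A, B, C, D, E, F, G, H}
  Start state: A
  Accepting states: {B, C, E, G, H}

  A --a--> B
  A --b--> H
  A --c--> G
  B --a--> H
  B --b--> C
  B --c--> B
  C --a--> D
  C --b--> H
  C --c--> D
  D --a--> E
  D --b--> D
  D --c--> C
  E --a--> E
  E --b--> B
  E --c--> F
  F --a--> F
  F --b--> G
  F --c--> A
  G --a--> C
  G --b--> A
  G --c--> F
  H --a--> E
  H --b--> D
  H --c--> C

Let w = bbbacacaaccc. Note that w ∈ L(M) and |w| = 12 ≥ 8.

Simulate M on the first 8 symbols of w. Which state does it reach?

Run of M on the first 8 characters of w = b b b a c a c a:
  step 0: A  (start)
  step 1: H  (read b: A→H)
  step 2: D  (read b: H→D)
  step 3: D  (read b: D→D)
  step 4: E  (read a: D→E)
  step 5: F  (read c: E→F)
  step 6: F  (read a: F→F)
  step 7: A  (read c: F→A)
  step 8: B  (read a: A→B)

After reading 8 characters, M is in state B.

B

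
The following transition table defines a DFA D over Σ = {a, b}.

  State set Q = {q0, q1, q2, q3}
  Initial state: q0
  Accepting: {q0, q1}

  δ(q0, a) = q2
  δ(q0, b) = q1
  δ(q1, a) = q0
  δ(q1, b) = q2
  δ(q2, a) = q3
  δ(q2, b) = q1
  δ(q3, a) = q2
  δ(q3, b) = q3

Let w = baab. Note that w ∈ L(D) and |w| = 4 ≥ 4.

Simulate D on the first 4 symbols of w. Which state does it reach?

Run of D on the first 4 characters of w = b a a b:
  step 0: q0  (start)
  step 1: q1  (read b: q0→q1)
  step 2: q0  (read a: q1→q0)
  step 3: q2  (read a: q0→q2)
  step 4: q1  (read b: q2→q1)

After reading 4 characters, D is in state q1.

q1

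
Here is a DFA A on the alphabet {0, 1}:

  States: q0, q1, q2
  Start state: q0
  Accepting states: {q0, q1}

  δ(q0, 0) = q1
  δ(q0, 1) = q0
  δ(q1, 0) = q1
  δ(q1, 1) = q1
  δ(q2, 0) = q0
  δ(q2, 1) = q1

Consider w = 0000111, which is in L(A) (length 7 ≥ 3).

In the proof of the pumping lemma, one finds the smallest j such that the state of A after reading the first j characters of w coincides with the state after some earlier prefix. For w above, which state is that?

q1

Run of A on w = 0 0 0 0 1 1 1:
  step 0: q0  (start)
  step 1: q1  (read 0: q0→q1)
  step 2: q1  (read 0: q1→q1)   ← first repeat (q1 seen earlier)
  step 3: q1  (read 0: q1→q1)
  step 4: q1  (read 0: q1→q1)
  step 5: q1  (read 1: q1→q1)
  step 6: q1  (read 1: q1→q1)
  step 7: q1  (read 1: q1→q1)

The earliest repeat is at step j = 2: A is in q1, which it already visited at step i = 1.
Since A has 3 states, any run of length ≥ 3 visits 3+1 states, so by pigeonhole some state repeats within the first 3 steps — that repeat gives the pumpable loop.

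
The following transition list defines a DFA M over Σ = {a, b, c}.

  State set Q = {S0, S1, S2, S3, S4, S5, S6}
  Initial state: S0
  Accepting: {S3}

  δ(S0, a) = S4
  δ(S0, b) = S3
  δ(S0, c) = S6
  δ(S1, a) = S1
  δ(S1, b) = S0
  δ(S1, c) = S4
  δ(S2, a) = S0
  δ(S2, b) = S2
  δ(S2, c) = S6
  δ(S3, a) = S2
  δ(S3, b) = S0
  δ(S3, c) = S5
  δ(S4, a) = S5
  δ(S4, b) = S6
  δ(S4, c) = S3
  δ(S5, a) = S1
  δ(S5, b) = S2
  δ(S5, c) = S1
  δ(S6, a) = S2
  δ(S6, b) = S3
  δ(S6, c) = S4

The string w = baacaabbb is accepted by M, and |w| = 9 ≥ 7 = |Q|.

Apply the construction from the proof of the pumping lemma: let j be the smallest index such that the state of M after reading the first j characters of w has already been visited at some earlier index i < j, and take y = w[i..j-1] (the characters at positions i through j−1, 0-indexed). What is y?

baa

Run of M on w = b a a c a a b b b:
  step 0: S0  (start)
  step 1: S3  (read b: S0→S3)
  step 2: S2  (read a: S3→S2)
  step 3: S0  (read a: S2→S0)   ← first repeat (S0 seen earlier)
  step 4: S6  (read c: S0→S6)
  step 5: S2  (read a: S6→S2)
  step 6: S0  (read a: S2→S0)
  step 7: S3  (read b: S0→S3)
  step 8: S0  (read b: S3→S0)
  step 9: S3  (read b: S0→S3)

So i = 0, j = 3, giving x = w[0:0] = ε, y = w[0:3] = baa, z = w[3:9] = caabbb.
Check: |xy| = 3 ≤ 7 and |y| = 3 ≥ 1. Reading y takes M from S0 back to S0, so every xyⁱz is accepted.
Since M has 7 states, any run of length ≥ 7 visits 7+1 states, so by pigeonhole some state repeats within the first 7 steps — that repeat gives the pumpable loop.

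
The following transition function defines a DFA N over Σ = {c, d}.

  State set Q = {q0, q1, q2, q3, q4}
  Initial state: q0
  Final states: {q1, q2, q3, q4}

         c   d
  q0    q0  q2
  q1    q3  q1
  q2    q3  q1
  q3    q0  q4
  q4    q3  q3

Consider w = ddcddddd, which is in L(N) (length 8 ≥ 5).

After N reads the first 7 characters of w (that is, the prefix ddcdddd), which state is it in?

q3

Run of N on the first 7 characters of w = d d c d d d d:
  step 0: q0  (start)
  step 1: q2  (read d: q0→q2)
  step 2: q1  (read d: q2→q1)
  step 3: q3  (read c: q1→q3)
  step 4: q4  (read d: q3→q4)
  step 5: q3  (read d: q4→q3)
  step 6: q4  (read d: q3→q4)
  step 7: q3  (read d: q4→q3)

After reading 7 characters, N is in state q3.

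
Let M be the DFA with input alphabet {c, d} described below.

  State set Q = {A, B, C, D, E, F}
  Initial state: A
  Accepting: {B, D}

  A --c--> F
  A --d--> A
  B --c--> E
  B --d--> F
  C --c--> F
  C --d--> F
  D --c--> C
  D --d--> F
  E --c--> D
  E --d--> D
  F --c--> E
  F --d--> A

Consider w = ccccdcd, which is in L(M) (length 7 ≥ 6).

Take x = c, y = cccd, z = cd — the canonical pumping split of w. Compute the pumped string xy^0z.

ccd

xy⁰z = xz = c·cd = ccd.
Reading y = cccd takes M from F back to F, so after x the machine is still in F, and z then leads to the accepting state D. Hence ccd ∈ L(M).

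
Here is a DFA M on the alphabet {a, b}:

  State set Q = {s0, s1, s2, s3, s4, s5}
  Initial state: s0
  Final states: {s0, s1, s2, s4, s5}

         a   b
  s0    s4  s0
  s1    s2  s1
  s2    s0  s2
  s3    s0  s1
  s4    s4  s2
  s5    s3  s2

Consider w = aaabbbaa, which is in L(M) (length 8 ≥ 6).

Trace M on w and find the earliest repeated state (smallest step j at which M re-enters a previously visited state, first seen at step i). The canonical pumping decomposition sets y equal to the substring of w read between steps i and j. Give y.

State sequence: s0 -a-> s4 -a-> s4 -a-> s4 -b-> s2 -b-> s2 -b-> s2 -a-> s0 -a-> s4
First repeat at step 2: s4 was already visited.

So i = 1, j = 2, giving x = w[0:1] = a, y = w[1:2] = a, z = w[2:8] = abbbaa.
Check: |xy| = 2 ≤ 6 and |y| = 1 ≥ 1. Reading y takes M from s4 back to s4, so every xyⁱz is accepted.
Since M has 6 states, any run of length ≥ 6 visits 6+1 states, so by pigeonhole some state repeats within the first 6 steps — that repeat gives the pumpable loop.

a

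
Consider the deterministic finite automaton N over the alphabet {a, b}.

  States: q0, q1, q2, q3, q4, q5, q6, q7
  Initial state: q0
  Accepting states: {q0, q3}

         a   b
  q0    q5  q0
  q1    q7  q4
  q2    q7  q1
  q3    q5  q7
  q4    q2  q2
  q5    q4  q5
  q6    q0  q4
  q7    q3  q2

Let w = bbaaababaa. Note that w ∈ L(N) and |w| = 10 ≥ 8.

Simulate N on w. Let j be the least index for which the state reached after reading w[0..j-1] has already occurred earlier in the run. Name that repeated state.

q0

State sequence: q0 -b-> q0 -b-> q0 -a-> q5 -a-> q4 -a-> q2 -b-> q1 -a-> q7 -b-> q2 -a-> q7 -a-> q3
First repeat at step 1: q0 was already visited.

The earliest repeat is at step j = 1: N is in q0, which it already visited at step i = 0.
Pumping length from the standard proof: p = 8 (the number of states). The repeated state found above gives |xy| = j ≤ 8 and |y| = j − i ≥ 1.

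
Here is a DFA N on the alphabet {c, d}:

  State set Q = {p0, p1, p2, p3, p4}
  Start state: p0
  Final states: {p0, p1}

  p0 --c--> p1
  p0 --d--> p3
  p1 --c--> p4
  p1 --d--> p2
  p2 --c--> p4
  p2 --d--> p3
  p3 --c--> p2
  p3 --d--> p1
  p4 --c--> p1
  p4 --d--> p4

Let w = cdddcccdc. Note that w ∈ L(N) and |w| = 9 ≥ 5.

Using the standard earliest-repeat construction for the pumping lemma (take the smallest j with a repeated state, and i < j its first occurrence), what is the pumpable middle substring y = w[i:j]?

ddd

State sequence: p0 -c-> p1 -d-> p2 -d-> p3 -d-> p1 -c-> p4 -c-> p1 -c-> p4 -d-> p4 -c-> p1
First repeat at step 4: p1 was already visited.

So i = 1, j = 4, giving x = w[0:1] = c, y = w[1:4] = ddd, z = w[4:9] = cccdc.
Check: |xy| = 4 ≤ 5 and |y| = 3 ≥ 1. Reading y takes N from p1 back to p1, so every xyⁱz is accepted.
Since N has 5 states, any run of length ≥ 5 visits 5+1 states, so by pigeonhole some state repeats within the first 5 steps — that repeat gives the pumpable loop.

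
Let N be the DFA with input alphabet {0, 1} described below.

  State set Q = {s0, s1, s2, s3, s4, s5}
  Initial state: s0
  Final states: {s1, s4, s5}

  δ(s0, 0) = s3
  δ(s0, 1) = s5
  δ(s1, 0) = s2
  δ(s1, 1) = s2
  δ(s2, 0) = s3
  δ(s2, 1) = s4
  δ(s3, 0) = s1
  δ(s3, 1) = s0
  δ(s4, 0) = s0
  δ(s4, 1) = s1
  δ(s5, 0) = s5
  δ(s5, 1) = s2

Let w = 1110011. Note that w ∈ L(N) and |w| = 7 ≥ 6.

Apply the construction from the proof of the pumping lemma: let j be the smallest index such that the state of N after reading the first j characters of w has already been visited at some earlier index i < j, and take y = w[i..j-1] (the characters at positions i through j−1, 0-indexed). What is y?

1110

State sequence: s0 -1-> s5 -1-> s2 -1-> s4 -0-> s0 -0-> s3 -1-> s0 -1-> s5
First repeat at step 4: s0 was already visited.

So i = 0, j = 4, giving x = w[0:0] = ε, y = w[0:4] = 1110, z = w[4:7] = 011.
Check: |xy| = 4 ≤ 6 and |y| = 4 ≥ 1. Reading y takes N from s0 back to s0, so every xyⁱz is accepted.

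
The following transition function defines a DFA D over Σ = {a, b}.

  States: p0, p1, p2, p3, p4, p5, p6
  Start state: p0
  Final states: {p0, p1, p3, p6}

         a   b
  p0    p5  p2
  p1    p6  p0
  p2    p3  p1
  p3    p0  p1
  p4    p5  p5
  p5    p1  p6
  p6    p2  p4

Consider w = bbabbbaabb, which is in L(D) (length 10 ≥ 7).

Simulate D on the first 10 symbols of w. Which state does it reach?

p0

Run of D on the first 10 characters of w = b b a b b b a a b b:
  step 0: p0  (start)
  step 1: p2  (read b: p0→p2)
  step 2: p1  (read b: p2→p1)
  step 3: p6  (read a: p1→p6)
  step 4: p4  (read b: p6→p4)
  step 5: p5  (read b: p4→p5)
  step 6: p6  (read b: p5→p6)
  step 7: p2  (read a: p6→p2)
  step 8: p3  (read a: p2→p3)
  step 9: p1  (read b: p3→p1)
  step 10: p0  (read b: p1→p0)

After reading 10 characters, D is in state p0.
(This kind of state-tracing is the core of the pumping-lemma construction: with 7 states, pigeonhole forces a repeat within the first 7 steps.)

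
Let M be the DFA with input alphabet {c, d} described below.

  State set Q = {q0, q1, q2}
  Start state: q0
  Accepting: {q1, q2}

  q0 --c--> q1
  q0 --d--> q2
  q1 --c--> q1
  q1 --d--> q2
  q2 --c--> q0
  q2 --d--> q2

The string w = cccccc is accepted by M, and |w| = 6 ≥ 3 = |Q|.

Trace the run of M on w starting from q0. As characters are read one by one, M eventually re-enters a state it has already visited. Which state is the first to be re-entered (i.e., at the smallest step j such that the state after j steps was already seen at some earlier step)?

Run of M on w = c c c c c c:
  step 0: q0  (start)
  step 1: q1  (read c: q0→q1)
  step 2: q1  (read c: q1→q1)   ← first repeat (q1 seen earlier)
  step 3: q1  (read c: q1→q1)
  step 4: q1  (read c: q1→q1)
  step 5: q1  (read c: q1→q1)
  step 6: q1  (read c: q1→q1)

The earliest repeat is at step j = 2: M is in q1, which it already visited at step i = 1.

q1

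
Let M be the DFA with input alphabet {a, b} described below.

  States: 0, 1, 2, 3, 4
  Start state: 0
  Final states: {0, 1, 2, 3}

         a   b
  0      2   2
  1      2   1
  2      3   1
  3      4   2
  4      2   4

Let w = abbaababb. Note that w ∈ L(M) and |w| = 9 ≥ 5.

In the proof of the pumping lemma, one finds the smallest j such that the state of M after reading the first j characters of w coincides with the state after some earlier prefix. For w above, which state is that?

1

Run of M on w = a b b a a b a b b:
  step 0: 0  (start)
  step 1: 2  (read a: 0→2)
  step 2: 1  (read b: 2→1)
  step 3: 1  (read b: 1→1)   ← first repeat (1 seen earlier)
  step 4: 2  (read a: 1→2)
  step 5: 3  (read a: 2→3)
  step 6: 2  (read b: 3→2)
  step 7: 3  (read a: 2→3)
  step 8: 2  (read b: 3→2)
  step 9: 1  (read b: 2→1)

The earliest repeat is at step j = 3: M is in 1, which it already visited at step i = 2.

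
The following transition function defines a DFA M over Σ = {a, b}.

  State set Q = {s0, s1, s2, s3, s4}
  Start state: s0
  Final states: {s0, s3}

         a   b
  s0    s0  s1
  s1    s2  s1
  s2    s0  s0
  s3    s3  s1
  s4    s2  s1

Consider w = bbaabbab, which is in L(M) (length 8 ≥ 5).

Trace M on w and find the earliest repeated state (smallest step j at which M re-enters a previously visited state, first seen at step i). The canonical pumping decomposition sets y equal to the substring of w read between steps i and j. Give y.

b

Run of M on w = b b a a b b a b:
  step 0: s0  (start)
  step 1: s1  (read b: s0→s1)
  step 2: s1  (read b: s1→s1)   ← first repeat (s1 seen earlier)
  step 3: s2  (read a: s1→s2)
  step 4: s0  (read a: s2→s0)
  step 5: s1  (read b: s0→s1)
  step 6: s1  (read b: s1→s1)
  step 7: s2  (read a: s1→s2)
  step 8: s0  (read b: s2→s0)

So i = 1, j = 2, giving x = w[0:1] = b, y = w[1:2] = b, z = w[2:8] = aabbab.
Check: |xy| = 2 ≤ 5 and |y| = 1 ≥ 1. Reading y takes M from s1 back to s1, so every xyⁱz is accepted.
With |Q| = 5, pigeonhole forces a state repeat no later than step 5; the substring read between the first and second visits to that state can be pumped.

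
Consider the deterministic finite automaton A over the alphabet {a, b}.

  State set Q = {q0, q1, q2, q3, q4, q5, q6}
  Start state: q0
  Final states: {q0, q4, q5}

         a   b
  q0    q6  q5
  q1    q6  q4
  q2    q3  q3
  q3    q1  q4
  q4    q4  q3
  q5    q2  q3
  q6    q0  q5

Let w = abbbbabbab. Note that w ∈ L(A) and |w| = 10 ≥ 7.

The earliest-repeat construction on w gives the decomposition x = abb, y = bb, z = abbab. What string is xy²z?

abbbbbbabbab

xy^2z = abb·bb·bb·abbab = abbbbbbabbab.
Reading y = bb takes A from q3 back to q3, so after x·y·y the machine is still in q3, and z then leads to the accepting state q4. Hence abbbbbbabbab ∈ L(A).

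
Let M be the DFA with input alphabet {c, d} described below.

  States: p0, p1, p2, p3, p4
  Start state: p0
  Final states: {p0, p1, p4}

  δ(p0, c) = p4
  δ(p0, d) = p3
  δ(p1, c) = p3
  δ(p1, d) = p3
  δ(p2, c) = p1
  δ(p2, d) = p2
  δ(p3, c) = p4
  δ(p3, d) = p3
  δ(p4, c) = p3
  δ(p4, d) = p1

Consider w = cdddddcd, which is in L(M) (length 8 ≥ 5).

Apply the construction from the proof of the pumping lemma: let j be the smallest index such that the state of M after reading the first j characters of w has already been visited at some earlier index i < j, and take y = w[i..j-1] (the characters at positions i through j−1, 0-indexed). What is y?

d

Run of M on w = c d d d d d c d:
  step 0: p0  (start)
  step 1: p4  (read c: p0→p4)
  step 2: p1  (read d: p4→p1)
  step 3: p3  (read d: p1→p3)
  step 4: p3  (read d: p3→p3)   ← first repeat (p3 seen earlier)
  step 5: p3  (read d: p3→p3)
  step 6: p3  (read d: p3→p3)
  step 7: p4  (read c: p3→p4)
  step 8: p1  (read d: p4→p1)

So i = 3, j = 4, giving x = w[0:3] = cdd, y = w[3:4] = d, z = w[4:8] = ddcd.
Check: |xy| = 4 ≤ 5 and |y| = 1 ≥ 1. Reading y takes M from p3 back to p3, so every xyⁱz is accepted.
Pumping length from the standard proof: p = 5 (the number of states). The repeated state found above gives |xy| = j ≤ 5 and |y| = j − i ≥ 1.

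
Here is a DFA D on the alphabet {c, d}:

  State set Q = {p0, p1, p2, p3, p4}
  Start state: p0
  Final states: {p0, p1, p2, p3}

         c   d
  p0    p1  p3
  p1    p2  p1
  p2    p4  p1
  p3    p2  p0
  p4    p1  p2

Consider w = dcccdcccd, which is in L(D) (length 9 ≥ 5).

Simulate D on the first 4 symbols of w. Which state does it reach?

p1

State sequence: p0 -d-> p3 -c-> p2 -c-> p4 -c-> p1

After reading 4 characters, D is in state p1.
(This kind of state-tracing is the core of the pumping-lemma construction: with 5 states, pigeonhole forces a repeat within the first 5 steps.)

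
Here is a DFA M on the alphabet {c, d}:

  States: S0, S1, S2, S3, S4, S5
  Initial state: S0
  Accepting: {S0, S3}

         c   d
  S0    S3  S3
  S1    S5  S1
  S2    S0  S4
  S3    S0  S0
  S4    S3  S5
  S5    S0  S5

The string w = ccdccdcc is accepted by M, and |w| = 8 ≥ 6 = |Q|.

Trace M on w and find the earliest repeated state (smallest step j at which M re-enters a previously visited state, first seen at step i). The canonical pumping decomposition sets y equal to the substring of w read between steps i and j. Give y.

State sequence: S0 -c-> S3 -c-> S0 -d-> S3 -c-> S0 -c-> S3 -d-> S0 -c-> S3 -c-> S0
First repeat at step 2: S0 was already visited.

So i = 0, j = 2, giving x = w[0:0] = ε, y = w[0:2] = cc, z = w[2:8] = dccdcc.
Check: |xy| = 2 ≤ 6 and |y| = 2 ≥ 1. Reading y takes M from S0 back to S0, so every xyⁱz is accepted.

cc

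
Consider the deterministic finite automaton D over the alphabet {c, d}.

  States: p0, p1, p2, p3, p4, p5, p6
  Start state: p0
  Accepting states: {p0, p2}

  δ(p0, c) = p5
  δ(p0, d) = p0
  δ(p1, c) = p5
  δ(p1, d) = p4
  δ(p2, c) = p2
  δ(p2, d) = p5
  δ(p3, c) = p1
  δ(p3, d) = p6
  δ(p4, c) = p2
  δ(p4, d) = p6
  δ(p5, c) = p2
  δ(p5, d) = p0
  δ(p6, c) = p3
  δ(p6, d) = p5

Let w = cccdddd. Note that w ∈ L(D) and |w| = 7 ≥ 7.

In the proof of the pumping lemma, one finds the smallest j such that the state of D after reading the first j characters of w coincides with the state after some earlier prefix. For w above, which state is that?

p2

Run of D on w = c c c d d d d:
  step 0: p0  (start)
  step 1: p5  (read c: p0→p5)
  step 2: p2  (read c: p5→p2)
  step 3: p2  (read c: p2→p2)   ← first repeat (p2 seen earlier)
  step 4: p5  (read d: p2→p5)
  step 5: p0  (read d: p5→p0)
  step 6: p0  (read d: p0→p0)
  step 7: p0  (read d: p0→p0)

The earliest repeat is at step j = 3: D is in p2, which it already visited at step i = 2.
Since D has 7 states, any run of length ≥ 7 visits 7+1 states, so by pigeonhole some state repeats within the first 7 steps — that repeat gives the pumpable loop.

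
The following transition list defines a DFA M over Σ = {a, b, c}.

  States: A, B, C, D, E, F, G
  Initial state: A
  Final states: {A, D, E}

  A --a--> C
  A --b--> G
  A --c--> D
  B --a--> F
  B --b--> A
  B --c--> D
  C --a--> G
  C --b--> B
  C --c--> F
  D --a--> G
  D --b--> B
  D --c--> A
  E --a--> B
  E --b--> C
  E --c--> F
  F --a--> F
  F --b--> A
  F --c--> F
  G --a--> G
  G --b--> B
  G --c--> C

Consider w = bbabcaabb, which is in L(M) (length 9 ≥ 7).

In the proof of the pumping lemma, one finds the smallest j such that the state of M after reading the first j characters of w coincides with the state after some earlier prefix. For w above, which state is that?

Run of M on w = b b a b c a a b b:
  step 0: A  (start)
  step 1: G  (read b: A→G)
  step 2: B  (read b: G→B)
  step 3: F  (read a: B→F)
  step 4: A  (read b: F→A)   ← first repeat (A seen earlier)
  step 5: D  (read c: A→D)
  step 6: G  (read a: D→G)
  step 7: G  (read a: G→G)
  step 8: B  (read b: G→B)
  step 9: A  (read b: B→A)

The earliest repeat is at step j = 4: M is in A, which it already visited at step i = 0.
Since M has 7 states, any run of length ≥ 7 visits 7+1 states, so by pigeonhole some state repeats within the first 7 steps — that repeat gives the pumpable loop.

A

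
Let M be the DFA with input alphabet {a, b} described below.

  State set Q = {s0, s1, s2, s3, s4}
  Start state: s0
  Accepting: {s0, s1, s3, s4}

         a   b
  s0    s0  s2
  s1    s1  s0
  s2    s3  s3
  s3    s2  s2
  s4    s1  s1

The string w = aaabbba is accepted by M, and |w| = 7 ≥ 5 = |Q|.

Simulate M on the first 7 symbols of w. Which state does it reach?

Run of M on the first 7 characters of w = a a a b b b a:
  step 0: s0  (start)
  step 1: s0  (read a: s0→s0)
  step 2: s0  (read a: s0→s0)
  step 3: s0  (read a: s0→s0)
  step 4: s2  (read b: s0→s2)
  step 5: s3  (read b: s2→s3)
  step 6: s2  (read b: s3→s2)
  step 7: s3  (read a: s2→s3)

After reading 7 characters, M is in state s3.

s3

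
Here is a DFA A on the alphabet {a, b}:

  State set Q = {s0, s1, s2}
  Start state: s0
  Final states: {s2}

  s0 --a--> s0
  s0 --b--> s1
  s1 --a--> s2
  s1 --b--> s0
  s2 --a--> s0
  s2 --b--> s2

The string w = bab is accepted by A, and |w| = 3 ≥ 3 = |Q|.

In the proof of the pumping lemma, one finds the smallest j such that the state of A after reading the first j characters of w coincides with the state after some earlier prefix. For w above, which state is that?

s2

State sequence: s0 -b-> s1 -a-> s2 -b-> s2
First repeat at step 3: s2 was already visited.

The earliest repeat is at step j = 3: A is in s2, which it already visited at step i = 2.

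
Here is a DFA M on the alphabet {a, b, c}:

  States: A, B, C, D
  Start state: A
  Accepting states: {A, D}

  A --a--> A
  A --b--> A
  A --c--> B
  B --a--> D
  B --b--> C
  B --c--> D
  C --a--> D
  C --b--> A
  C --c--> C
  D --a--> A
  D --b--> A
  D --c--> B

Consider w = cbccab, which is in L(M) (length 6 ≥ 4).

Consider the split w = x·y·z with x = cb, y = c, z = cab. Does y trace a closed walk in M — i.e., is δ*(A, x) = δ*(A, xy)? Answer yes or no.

yes

Run of M on the first 3 characters of w = c b c:
  step 0: A  (start)
  step 1: B  (read c: A→B)
  step 2: C  (read b: B→C)
  step 3: C  (read c: C→C)

After x (step 2): C. After xy (step 3): C.
They match, so y = c drives M around a cycle from C back to itself; pumping y any number of times keeps M in C before reading z, and xyⁱz ∈ L(M) for every i ≥ 0.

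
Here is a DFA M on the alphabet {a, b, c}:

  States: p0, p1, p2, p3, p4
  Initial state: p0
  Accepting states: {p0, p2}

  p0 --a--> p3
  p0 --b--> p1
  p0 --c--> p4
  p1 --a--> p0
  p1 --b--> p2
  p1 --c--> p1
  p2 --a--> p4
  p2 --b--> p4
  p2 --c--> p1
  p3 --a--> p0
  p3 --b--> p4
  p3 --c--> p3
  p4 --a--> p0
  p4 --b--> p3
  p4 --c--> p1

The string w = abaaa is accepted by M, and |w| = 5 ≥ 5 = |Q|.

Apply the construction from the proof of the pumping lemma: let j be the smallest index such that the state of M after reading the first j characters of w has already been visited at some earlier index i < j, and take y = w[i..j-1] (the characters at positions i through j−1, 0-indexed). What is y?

aba

Run of M on w = a b a a a:
  step 0: p0  (start)
  step 1: p3  (read a: p0→p3)
  step 2: p4  (read b: p3→p4)
  step 3: p0  (read a: p4→p0)   ← first repeat (p0 seen earlier)
  step 4: p3  (read a: p0→p3)
  step 5: p0  (read a: p3→p0)

So i = 0, j = 3, giving x = w[0:0] = ε, y = w[0:3] = aba, z = w[3:5] = aa.
Check: |xy| = 3 ≤ 5 and |y| = 3 ≥ 1. Reading y takes M from p0 back to p0, so every xyⁱz is accepted.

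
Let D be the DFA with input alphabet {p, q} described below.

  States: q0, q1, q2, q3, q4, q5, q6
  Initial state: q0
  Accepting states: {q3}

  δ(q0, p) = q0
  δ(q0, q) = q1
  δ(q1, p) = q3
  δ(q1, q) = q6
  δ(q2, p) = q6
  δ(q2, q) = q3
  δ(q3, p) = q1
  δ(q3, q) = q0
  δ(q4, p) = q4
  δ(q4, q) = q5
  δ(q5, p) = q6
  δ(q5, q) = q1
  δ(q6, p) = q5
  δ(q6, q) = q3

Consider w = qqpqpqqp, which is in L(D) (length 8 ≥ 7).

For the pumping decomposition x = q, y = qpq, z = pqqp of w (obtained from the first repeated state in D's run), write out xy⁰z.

xy⁰z = xz = q·pqqp = qpqqp.
Reading y = qpq takes D from q1 back to q1, so after x the machine is still in q1, and z then leads to the accepting state q3. Hence qpqqp ∈ L(D).

qpqqp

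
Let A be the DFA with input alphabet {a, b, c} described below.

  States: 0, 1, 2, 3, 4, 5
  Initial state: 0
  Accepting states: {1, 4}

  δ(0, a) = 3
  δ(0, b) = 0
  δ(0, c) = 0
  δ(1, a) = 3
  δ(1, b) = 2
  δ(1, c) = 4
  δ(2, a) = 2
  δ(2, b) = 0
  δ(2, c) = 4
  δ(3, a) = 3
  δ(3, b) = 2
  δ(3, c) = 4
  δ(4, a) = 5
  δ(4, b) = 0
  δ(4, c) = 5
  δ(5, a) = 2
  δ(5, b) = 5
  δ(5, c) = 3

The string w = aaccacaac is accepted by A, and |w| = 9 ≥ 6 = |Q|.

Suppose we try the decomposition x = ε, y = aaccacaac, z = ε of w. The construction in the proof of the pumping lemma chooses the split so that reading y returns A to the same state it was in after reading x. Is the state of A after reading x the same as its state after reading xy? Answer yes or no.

Run of A on the first 9 characters of w = a a c c a c a a c:
  step 0: 0  (start)
  step 1: 3  (read a: 0→3)
  step 2: 3  (read a: 3→3)
  step 3: 4  (read c: 3→4)
  step 4: 5  (read c: 4→5)
  step 5: 2  (read a: 5→2)
  step 6: 4  (read c: 2→4)
  step 7: 5  (read a: 4→5)
  step 8: 2  (read a: 5→2)
  step 9: 4  (read c: 2→4)

After x (step 0): 0. After xy (step 9): 4.
They differ (0 ≠ 4), so y is not a cycle from the state after x; this split is not the one the pumping-lemma construction produces, and pumping y need not keep the string in L(A).

no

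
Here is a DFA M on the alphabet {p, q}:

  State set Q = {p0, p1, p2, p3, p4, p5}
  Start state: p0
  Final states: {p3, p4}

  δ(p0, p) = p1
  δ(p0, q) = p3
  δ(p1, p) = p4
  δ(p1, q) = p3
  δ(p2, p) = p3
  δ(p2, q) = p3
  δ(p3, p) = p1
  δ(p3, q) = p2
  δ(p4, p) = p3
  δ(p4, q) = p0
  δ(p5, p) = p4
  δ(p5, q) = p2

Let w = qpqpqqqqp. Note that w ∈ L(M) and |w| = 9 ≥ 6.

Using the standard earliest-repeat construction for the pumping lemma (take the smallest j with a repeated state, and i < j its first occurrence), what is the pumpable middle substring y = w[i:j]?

pq

Run of M on w = q p q p q q q q p:
  step 0: p0  (start)
  step 1: p3  (read q: p0→p3)
  step 2: p1  (read p: p3→p1)
  step 3: p3  (read q: p1→p3)   ← first repeat (p3 seen earlier)
  step 4: p1  (read p: p3→p1)
  step 5: p3  (read q: p1→p3)
  step 6: p2  (read q: p3→p2)
  step 7: p3  (read q: p2→p3)
  step 8: p2  (read q: p3→p2)
  step 9: p3  (read p: p2→p3)

So i = 1, j = 3, giving x = w[0:1] = q, y = w[1:3] = pq, z = w[3:9] = pqqqqp.
Check: |xy| = 3 ≤ 6 and |y| = 2 ≥ 1. Reading y takes M from p3 back to p3, so every xyⁱz is accepted.
The DFA has 6 states, so the proof of the pumping lemma guarantees a repeated state among the first 6+1 visited; the segment between the two visits is the pumpable y.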